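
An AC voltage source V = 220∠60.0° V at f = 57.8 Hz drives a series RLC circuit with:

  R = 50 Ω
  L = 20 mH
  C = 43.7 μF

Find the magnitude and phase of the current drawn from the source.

Step 1 — Angular frequency: ω = 2π·f = 2π·57.8 = 363.2 rad/s.
Step 2 — Component impedances:
  R: Z = R = 50 Ω
  L: Z = jωL = j·363.2·0.02 = 0 + j7.263 Ω
  C: Z = 1/(jωC) = -j/(ω·C) = 0 - j63.01 Ω
Step 3 — Series combination: Z_total = R + L + C = 50 - j55.75 Ω = 74.88∠-48.1° Ω.
Step 4 — Source phasor: V = 220∠60.0° V = 110 + j190.5 V.
Step 5 — Ohm's law: I = V / Z_total = (110 + j190.5) / (50 - j55.75) = -0.9132 + j2.792 A.
Step 6 — Convert to polar: |I| = 2.938 A, ∠I = 108.1°.

I = 2.938∠108.1° A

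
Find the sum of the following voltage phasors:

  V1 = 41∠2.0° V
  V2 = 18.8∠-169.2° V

Step 1 — Convert each phasor to rectangular form:
  V1 = 41·(cos(2.0°) + j·sin(2.0°)) = 40.98 + j1.431 V
  V2 = 18.8·(cos(-169.2°) + j·sin(-169.2°)) = -18.47 - j3.523 V
Step 2 — Sum components: V_total = 22.51 - j2.092 V.
Step 3 — Convert to polar: |V_total| = 22.61 V, ∠V_total = -5.3°.

V_total = 22.61∠-5.3° V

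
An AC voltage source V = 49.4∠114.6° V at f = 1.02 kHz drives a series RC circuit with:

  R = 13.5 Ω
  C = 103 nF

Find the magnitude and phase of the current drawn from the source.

Step 1 — Angular frequency: ω = 2π·f = 2π·1020 = 6409 rad/s.
Step 2 — Component impedances:
  R: Z = R = 13.5 Ω
  C: Z = 1/(jωC) = -j/(ω·C) = 0 - j1515 Ω
Step 3 — Series combination: Z_total = R + C = 13.5 - j1515 Ω = 1515∠-89.5° Ω.
Step 4 — Source phasor: V = 49.4∠114.6° V = -20.56 + j44.92 V.
Step 5 — Ohm's law: I = V / Z_total = (-20.56 + j44.92) / (13.5 - j1515) = -0.02977 - j0.01331 A.
Step 6 — Convert to polar: |I| = 0.03261 A, ∠I = -155.9°.

I = 0.03261∠-155.9° A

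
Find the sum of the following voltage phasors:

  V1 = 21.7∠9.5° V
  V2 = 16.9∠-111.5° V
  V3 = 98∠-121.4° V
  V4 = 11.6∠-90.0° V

Step 1 — Convert each phasor to rectangular form:
  V1 = 21.7·(cos(9.5°) + j·sin(9.5°)) = 21.4 + j3.582 V
  V2 = 16.9·(cos(-111.5°) + j·sin(-111.5°)) = -6.194 - j15.72 V
  V3 = 98·(cos(-121.4°) + j·sin(-121.4°)) = -51.06 - j83.65 V
  V4 = 11.6·(cos(-90.0°) + j·sin(-90.0°)) = 0 - j11.6 V
Step 2 — Sum components: V_total = -35.85 - j107.4 V.
Step 3 — Convert to polar: |V_total| = 113.2 V, ∠V_total = -108.5°.

V_total = 113.2∠-108.5° V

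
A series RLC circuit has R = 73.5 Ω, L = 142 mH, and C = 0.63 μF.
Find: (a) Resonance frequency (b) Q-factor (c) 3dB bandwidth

Step 1 — Resonance condition Im(Z)=0 gives ω₀ = 1/√(LC).
Step 2 — ω₀ = 1/√(0.142·6.3e-07) = 3343 rad/s.
Step 3 — f₀ = ω₀/(2π) = 532.1 Hz.
Step 4 — Series Q: Q = ω₀L/R = 3343·0.142/73.5 = 6.459.
Step 5 — 3dB bandwidth: Δω = ω₀/Q = 517.6 rad/s; BW = Δω/(2π) = 82.38 Hz.

(a) f₀ = 532.1 Hz  (b) Q = 6.459  (c) BW = 82.38 Hz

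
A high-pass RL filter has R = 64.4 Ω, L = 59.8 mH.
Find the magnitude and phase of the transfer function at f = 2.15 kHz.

Step 1 — Angular frequency: ω = 2π·2150 = 1.351e+04 rad/s.
Step 2 — Transfer function: H(jω) = jωL/(R + jωL).
Step 3 — Numerator jωL = j·807.8; denominator R + jωL = 64.4 + j807.8.
Step 4 — H = 0.9937 + j0.07922.
Step 5 — Magnitude: |H| = 0.9968 (-0.0 dB); phase: φ = 4.6°.

|H| = 0.9968 (-0.0 dB), φ = 4.6°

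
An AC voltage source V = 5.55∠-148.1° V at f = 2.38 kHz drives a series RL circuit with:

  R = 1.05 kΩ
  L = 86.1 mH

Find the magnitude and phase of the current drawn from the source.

Step 1 — Angular frequency: ω = 2π·f = 2π·2380 = 1.495e+04 rad/s.
Step 2 — Component impedances:
  R: Z = R = 1050 Ω
  L: Z = jωL = j·1.495e+04·0.0861 = 0 + j1288 Ω
Step 3 — Series combination: Z_total = R + L = 1050 + j1288 Ω = 1661∠50.8° Ω.
Step 4 — Source phasor: V = 5.55∠-148.1° V = -4.712 - j2.933 V.
Step 5 — Ohm's law: I = V / Z_total = (-4.712 - j2.933) / (1050 + j1288) = -0.00316 + j0.001082 A.
Step 6 — Convert to polar: |I| = 0.003341 A, ∠I = 161.1°.

I = 0.003341∠161.1° A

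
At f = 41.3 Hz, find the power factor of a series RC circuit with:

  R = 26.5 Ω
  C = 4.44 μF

Step 1 — Angular frequency: ω = 2π·f = 2π·41.3 = 259.5 rad/s.
Step 2 — Component impedances:
  R: Z = R = 26.5 Ω
  C: Z = 1/(jωC) = -j/(ω·C) = 0 - j867.9 Ω
Step 3 — Series combination: Z_total = R + C = 26.5 - j867.9 Ω = 868.3∠-88.3° Ω.
Step 4 — Power factor: PF = cos(φ) = Re(Z)/|Z| = 26.5/868.3 = 0.03052.
Step 5 — Type: Im(Z) = -867.9 ⇒ leading (phase φ = -88.3°).

PF = 0.03052 (leading, φ = -88.3°)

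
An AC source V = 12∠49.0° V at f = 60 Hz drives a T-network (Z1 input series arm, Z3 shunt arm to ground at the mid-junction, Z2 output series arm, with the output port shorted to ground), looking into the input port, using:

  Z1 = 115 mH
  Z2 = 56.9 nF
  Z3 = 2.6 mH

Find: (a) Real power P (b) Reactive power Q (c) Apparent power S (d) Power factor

Step 1 — Angular frequency: ω = 2π·f = 2π·60 = 377 rad/s.
Step 2 — Component impedances:
  Z1: Z = jωL = j·377·0.115 = 0 + j43.35 Ω
  Z2: Z = 1/(jωC) = -j/(ω·C) = 0 - j4.662e+04 Ω
  Z3: Z = jωL = j·377·0.0026 = 0 + j0.9802 Ω
Step 3 — With the output port shorted to ground, the output series arm Z2 runs from the junction to ground; the shunt arm Z3 also runs from the junction to ground. They appear in parallel: Z3 || Z2 = 0 + j0.9802 Ω.
Step 4 — Series with input arm Z1: Z_in = Z1 + (Z3 || Z2) = 0 + j44.33 Ω = 44.33∠90.0° Ω.
Step 5 — Source phasor: V = 12∠49.0° V = 7.873 + j9.057 V.
Step 6 — Current: I = V / Z = 0.2043 - j0.1776 A = 0.2707∠-41.0° A.
Step 7 — Complex power: S = V·I* = 0 + j3.248 VA.
Step 8 — Real power: P = Re(S) = 0 W.
Step 9 — Reactive power: Q = Im(S) = 3.248 VAR.
Step 10 — Apparent power: |S| = 3.248 VA.
Step 11 — Power factor: PF = P/|S| = 0 (lagging).

(a) P = 0 W  (b) Q = 3.248 VAR  (c) S = 3.248 VA  (d) PF = 0 (lagging)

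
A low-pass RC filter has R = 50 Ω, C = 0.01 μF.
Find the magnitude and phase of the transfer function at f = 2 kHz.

Step 1 — Angular frequency: ω = 2π·2000 = 1.257e+04 rad/s.
Step 2 — Transfer function: H(jω) = 1/(1 + jωRC).
Step 3 — Denominator: 1 + jωRC = 1 + j·1.257e+04·50·1e-08 = 1 + j0.006283.
Step 4 — H = 1 - j0.006283.
Step 5 — Magnitude: |H| = 1 (-0.0 dB); phase: φ = -0.4°.

|H| = 1 (-0.0 dB), φ = -0.4°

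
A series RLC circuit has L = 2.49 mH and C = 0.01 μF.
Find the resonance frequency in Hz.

Step 1 — Resonance condition Im(Z)=0 gives ω₀ = 1/√(LC).
Step 2 — ω₀ = 1/√(0.00249·1e-08) = 2.004e+05 rad/s.
Step 3 — f₀ = ω₀/(2π) = 3.189e+04 Hz.

f₀ = 3.189e+04 Hz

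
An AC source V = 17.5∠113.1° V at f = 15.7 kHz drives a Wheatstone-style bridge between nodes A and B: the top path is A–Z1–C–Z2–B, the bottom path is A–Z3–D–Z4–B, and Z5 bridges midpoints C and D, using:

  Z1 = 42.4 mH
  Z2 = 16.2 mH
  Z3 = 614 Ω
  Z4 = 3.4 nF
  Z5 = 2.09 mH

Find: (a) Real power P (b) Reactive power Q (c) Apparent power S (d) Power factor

Step 1 — Angular frequency: ω = 2π·f = 2π·1.57e+04 = 9.865e+04 rad/s.
Step 2 — Component impedances:
  Z1: Z = jωL = j·9.865e+04·0.0424 = 0 + j4183 Ω
  Z2: Z = jωL = j·9.865e+04·0.0162 = 0 + j1598 Ω
  Z3: Z = R = 614 Ω
  Z4: Z = 1/(jωC) = -j/(ω·C) = 0 - j2982 Ω
  Z5: Z = jωL = j·9.865e+04·0.00209 = 0 + j206.2 Ω
Step 3 — Bridge requires nodal analysis (the Z5 bridge couples midpoints C and D, so the two paths cannot be reduced to a simple series/parallel combination). Setting node B to ground and injecting 1 A at node A, the 3-node admittance system at A, C, D solves to V_A = Z_AB = 468.6 + j4573 Ω = 4597∠84.1° Ω.
Step 4 — Source phasor: V = 17.5∠113.1° V = -6.866 + j16.1 V.
Step 5 — Current: I = V / Z = 0.003331 + j0.001843 A = 0.003807∠29.0° A.
Step 6 — Complex power: S = V·I* = 0.006792 + j0.06628 VA.
Step 7 — Real power: P = Re(S) = 0.006792 W.
Step 8 — Reactive power: Q = Im(S) = 0.06628 VAR.
Step 9 — Apparent power: |S| = 0.06663 VA.
Step 10 — Power factor: PF = P/|S| = 0.102 (lagging).

(a) P = 0.006792 W  (b) Q = 0.06628 VAR  (c) S = 0.06663 VA  (d) PF = 0.102 (lagging)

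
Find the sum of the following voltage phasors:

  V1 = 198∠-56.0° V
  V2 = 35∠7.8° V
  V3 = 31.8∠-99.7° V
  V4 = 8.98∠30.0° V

Step 1 — Convert each phasor to rectangular form:
  V1 = 198·(cos(-56.0°) + j·sin(-56.0°)) = 110.7 - j164.1 V
  V2 = 35·(cos(7.8°) + j·sin(7.8°)) = 34.68 + j4.75 V
  V3 = 31.8·(cos(-99.7°) + j·sin(-99.7°)) = -5.358 - j31.35 V
  V4 = 8.98·(cos(30.0°) + j·sin(30.0°)) = 7.777 + j4.49 V
Step 2 — Sum components: V_total = 147.8 - j186.3 V.
Step 3 — Convert to polar: |V_total| = 237.8 V, ∠V_total = -51.6°.

V_total = 237.8∠-51.6° V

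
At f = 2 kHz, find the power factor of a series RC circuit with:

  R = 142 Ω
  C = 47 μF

Step 1 — Angular frequency: ω = 2π·f = 2π·2000 = 1.257e+04 rad/s.
Step 2 — Component impedances:
  R: Z = R = 142 Ω
  C: Z = 1/(jωC) = -j/(ω·C) = 0 - j1.693 Ω
Step 3 — Series combination: Z_total = R + C = 142 - j1.693 Ω = 142∠-0.7° Ω.
Step 4 — Power factor: PF = cos(φ) = Re(Z)/|Z| = 142/142.01 = 0.9999.
Step 5 — Type: Im(Z) = -1.693 ⇒ leading (phase φ = -0.7°).

PF = 0.9999 (leading, φ = -0.7°)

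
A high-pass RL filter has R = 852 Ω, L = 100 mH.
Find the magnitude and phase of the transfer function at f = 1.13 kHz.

Step 1 — Angular frequency: ω = 2π·1130 = 7100 rad/s.
Step 2 — Transfer function: H(jω) = jωL/(R + jωL).
Step 3 — Numerator jωL = j·710; denominator R + jωL = 852 + j710.
Step 4 — H = 0.4098 + j0.4918.
Step 5 — Magnitude: |H| = 0.6402 (-3.9 dB); phase: φ = 50.2°.

|H| = 0.6402 (-3.9 dB), φ = 50.2°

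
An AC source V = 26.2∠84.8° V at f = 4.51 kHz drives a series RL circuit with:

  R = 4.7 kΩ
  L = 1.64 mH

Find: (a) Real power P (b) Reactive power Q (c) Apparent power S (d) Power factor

Step 1 — Angular frequency: ω = 2π·f = 2π·4510 = 2.834e+04 rad/s.
Step 2 — Component impedances:
  R: Z = R = 4700 Ω
  L: Z = jωL = j·2.834e+04·0.00164 = 0 + j46.47 Ω
Step 3 — Series combination: Z_total = R + L = 4700 + j46.47 Ω = 4700∠0.6° Ω.
Step 4 — Source phasor: V = 26.2∠84.8° V = 2.375 + j26.09 V.
Step 5 — Current: I = V / Z = 0.0005601 + j0.005546 A = 0.005574∠84.2° A.
Step 6 — Complex power: S = V·I* = 0.146 + j0.001444 VA.
Step 7 — Real power: P = Re(S) = 0.146 W.
Step 8 — Reactive power: Q = Im(S) = 0.001444 VAR.
Step 9 — Apparent power: |S| = 0.146 VA.
Step 10 — Power factor: PF = P/|S| = 1 (lagging).

(a) P = 0.146 W  (b) Q = 0.001444 VAR  (c) S = 0.146 VA  (d) PF = 1 (lagging)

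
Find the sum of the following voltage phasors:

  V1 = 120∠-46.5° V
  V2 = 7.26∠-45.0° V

Step 1 — Convert each phasor to rectangular form:
  V1 = 120·(cos(-46.5°) + j·sin(-46.5°)) = 82.6 - j87.04 V
  V2 = 7.26·(cos(-45.0°) + j·sin(-45.0°)) = 5.134 - j5.134 V
Step 2 — Sum components: V_total = 87.74 - j92.18 V.
Step 3 — Convert to polar: |V_total| = 127.3 V, ∠V_total = -46.4°.

V_total = 127.3∠-46.4° V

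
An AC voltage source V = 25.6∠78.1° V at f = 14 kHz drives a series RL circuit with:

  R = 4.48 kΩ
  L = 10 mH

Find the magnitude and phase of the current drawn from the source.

Step 1 — Angular frequency: ω = 2π·f = 2π·1.4e+04 = 8.796e+04 rad/s.
Step 2 — Component impedances:
  R: Z = R = 4480 Ω
  L: Z = jωL = j·8.796e+04·0.01 = 0 + j879.6 Ω
Step 3 — Series combination: Z_total = R + L = 4480 + j879.6 Ω = 4566∠11.1° Ω.
Step 4 — Source phasor: V = 25.6∠78.1° V = 5.279 + j25.05 V.
Step 5 — Ohm's law: I = V / Z_total = (5.279 + j25.05) / (4480 + j879.6) = 0.002192 + j0.005161 A.
Step 6 — Convert to polar: |I| = 0.005607 A, ∠I = 67.0°.

I = 0.005607∠67.0° A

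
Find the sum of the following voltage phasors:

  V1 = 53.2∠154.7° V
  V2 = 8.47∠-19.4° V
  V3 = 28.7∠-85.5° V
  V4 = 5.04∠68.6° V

Step 1 — Convert each phasor to rectangular form:
  V1 = 53.2·(cos(154.7°) + j·sin(154.7°)) = -48.1 + j22.74 V
  V2 = 8.47·(cos(-19.4°) + j·sin(-19.4°)) = 7.989 - j2.813 V
  V3 = 28.7·(cos(-85.5°) + j·sin(-85.5°)) = 2.252 - j28.61 V
  V4 = 5.04·(cos(68.6°) + j·sin(68.6°)) = 1.839 + j4.693 V
Step 2 — Sum components: V_total = -36.02 - j3.997 V.
Step 3 — Convert to polar: |V_total| = 36.24 V, ∠V_total = -173.7°.

V_total = 36.24∠-173.7° V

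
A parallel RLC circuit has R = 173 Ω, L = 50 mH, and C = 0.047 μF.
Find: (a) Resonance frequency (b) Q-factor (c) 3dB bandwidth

Step 1 — Resonance: ω₀ = 1/√(LC) = 1/√(0.05·4.7e-08) = 2.063e+04 rad/s.
Step 2 — f₀ = ω₀/(2π) = 3283 Hz.
Step 3 — Parallel Q: Q = R/(ω₀L) = 173/(2.063e+04·0.05) = 0.1677.
Step 4 — Bandwidth: Δω = ω₀/Q = 1.23e+05 rad/s; BW = Δω/(2π) = 1.957e+04 Hz.

(a) f₀ = 3283 Hz  (b) Q = 0.1677  (c) BW = 1.957e+04 Hz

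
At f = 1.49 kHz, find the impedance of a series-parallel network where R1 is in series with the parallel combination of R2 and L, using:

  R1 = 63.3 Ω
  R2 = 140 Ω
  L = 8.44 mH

Step 1 — Angular frequency: ω = 2π·f = 2π·1490 = 9362 rad/s.
Step 2 — Component impedances:
  R1: Z = R = 63.3 Ω
  R2: Z = R = 140 Ω
  L: Z = jωL = j·9362·0.00844 = 0 + j79.01 Ω
Step 3 — Parallel branch: R2 || L = 1/(1/R2 + 1/L) = 33.82 + j59.93 Ω.
Step 4 — Series with R1: Z_total = R1 + (R2 || L) = 97.12 + j59.93 Ω = 114.1∠31.7° Ω.

Z = 97.12 + j59.93 Ω = 114.1∠31.7° Ω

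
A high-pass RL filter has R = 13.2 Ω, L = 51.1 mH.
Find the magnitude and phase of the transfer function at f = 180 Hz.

Step 1 — Angular frequency: ω = 2π·180 = 1131 rad/s.
Step 2 — Transfer function: H(jω) = jωL/(R + jωL).
Step 3 — Numerator jωL = j·57.79; denominator R + jωL = 13.2 + j57.79.
Step 4 — H = 0.9504 + j0.2171.
Step 5 — Magnitude: |H| = 0.9749 (-0.2 dB); phase: φ = 12.9°.

|H| = 0.9749 (-0.2 dB), φ = 12.9°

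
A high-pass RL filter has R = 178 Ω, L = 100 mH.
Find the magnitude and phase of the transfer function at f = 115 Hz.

Step 1 — Angular frequency: ω = 2π·115 = 722.6 rad/s.
Step 2 — Transfer function: H(jω) = jωL/(R + jωL).
Step 3 — Numerator jωL = j·72.26; denominator R + jωL = 178 + j72.26.
Step 4 — H = 0.1415 + j0.3485.
Step 5 — Magnitude: |H| = 0.3761 (-8.5 dB); phase: φ = 67.9°.

|H| = 0.3761 (-8.5 dB), φ = 67.9°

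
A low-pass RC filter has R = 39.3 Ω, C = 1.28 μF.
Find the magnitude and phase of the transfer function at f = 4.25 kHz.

Step 1 — Angular frequency: ω = 2π·4250 = 2.67e+04 rad/s.
Step 2 — Transfer function: H(jω) = 1/(1 + jωRC).
Step 3 — Denominator: 1 + jωRC = 1 + j·2.67e+04·39.3·1.28e-06 = 1 + j1.343.
Step 4 — H = 0.3566 - j0.479.
Step 5 — Magnitude: |H| = 0.5971 (-4.5 dB); phase: φ = -53.3°.

|H| = 0.5971 (-4.5 dB), φ = -53.3°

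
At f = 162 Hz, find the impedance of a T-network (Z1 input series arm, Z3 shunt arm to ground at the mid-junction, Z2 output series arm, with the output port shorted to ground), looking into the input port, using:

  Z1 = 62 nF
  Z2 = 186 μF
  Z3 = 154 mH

Step 1 — Angular frequency: ω = 2π·f = 2π·162 = 1018 rad/s.
Step 2 — Component impedances:
  Z1: Z = 1/(jωC) = -j/(ω·C) = 0 - j1.585e+04 Ω
  Z2: Z = 1/(jωC) = -j/(ω·C) = 0 - j5.282 Ω
  Z3: Z = jωL = j·1018·0.154 = 0 + j156.8 Ω
Step 3 — With the output port shorted to ground, the output series arm Z2 runs from the junction to ground; the shunt arm Z3 also runs from the junction to ground. They appear in parallel: Z3 || Z2 = 0 - j5.466 Ω.
Step 4 — Series with input arm Z1: Z_in = Z1 + (Z3 || Z2) = 0 - j1.585e+04 Ω = 1.585e+04∠-90.0° Ω.

Z = 0 - j1.585e+04 Ω = 1.585e+04∠-90.0° Ω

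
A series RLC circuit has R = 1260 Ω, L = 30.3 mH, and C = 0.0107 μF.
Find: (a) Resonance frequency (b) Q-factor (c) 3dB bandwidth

Step 1 — Resonance condition Im(Z)=0 gives ω₀ = 1/√(LC).
Step 2 — ω₀ = 1/√(0.0303·1.07e-08) = 5.554e+04 rad/s.
Step 3 — f₀ = ω₀/(2π) = 8839 Hz.
Step 4 — Series Q: Q = ω₀L/R = 5.554e+04·0.0303/1260 = 1.336.
Step 5 — 3dB bandwidth: Δω = ω₀/Q = 4.158e+04 rad/s; BW = Δω/(2π) = 6618 Hz.

(a) f₀ = 8839 Hz  (b) Q = 1.336  (c) BW = 6618 Hz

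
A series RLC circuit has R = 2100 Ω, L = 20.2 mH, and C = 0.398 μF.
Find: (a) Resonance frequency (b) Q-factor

Step 1 — Resonance condition Im(Z)=0 gives ω₀ = 1/√(LC).
Step 2 — ω₀ = 1/√(0.0202·3.98e-07) = 1.115e+04 rad/s.
Step 3 — f₀ = ω₀/(2π) = 1775 Hz.
Step 4 — Series Q: Q = ω₀L/R = 1.115e+04·0.0202/2100 = 0.1073.

(a) f₀ = 1775 Hz  (b) Q = 0.1073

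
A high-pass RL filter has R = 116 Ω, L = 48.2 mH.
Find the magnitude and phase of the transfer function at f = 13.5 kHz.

Step 1 — Angular frequency: ω = 2π·1.35e+04 = 8.482e+04 rad/s.
Step 2 — Transfer function: H(jω) = jωL/(R + jωL).
Step 3 — Numerator jωL = j·4088; denominator R + jωL = 116 + j4088.
Step 4 — H = 0.9992 + j0.02835.
Step 5 — Magnitude: |H| = 0.9996 (-0.0 dB); phase: φ = 1.6°.

|H| = 0.9996 (-0.0 dB), φ = 1.6°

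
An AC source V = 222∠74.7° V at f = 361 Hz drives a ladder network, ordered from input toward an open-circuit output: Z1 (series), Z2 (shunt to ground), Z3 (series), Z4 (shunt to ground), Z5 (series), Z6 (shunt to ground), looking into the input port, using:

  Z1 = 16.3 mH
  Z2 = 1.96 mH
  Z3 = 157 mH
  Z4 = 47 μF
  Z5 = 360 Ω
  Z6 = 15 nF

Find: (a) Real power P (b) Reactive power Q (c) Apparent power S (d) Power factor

Step 1 — Angular frequency: ω = 2π·f = 2π·361 = 2268 rad/s.
Step 2 — Component impedances:
  Z1: Z = jωL = j·2268·0.0163 = 0 + j36.97 Ω
  Z2: Z = jωL = j·2268·0.00196 = 0 + j4.446 Ω
  Z3: Z = jωL = j·2268·0.157 = 0 + j356.1 Ω
  Z4: Z = 1/(jωC) = -j/(ω·C) = 0 - j9.38 Ω
  Z5: Z = R = 360 Ω
  Z6: Z = 1/(jωC) = -j/(ω·C) = 0 - j2.939e+04 Ω
Step 3 — Ladder network (open output): work backward from the far end, alternating series and parallel combinations. Z_in = 0 + j41.36 Ω = 41.36∠90.0° Ω.
Step 4 — Source phasor: V = 222∠74.7° V = 58.58 + j214.1 V.
Step 5 — Current: I = V / Z = 5.177 - j1.416 A = 5.367∠-15.3° A.
Step 6 — Complex power: S = V·I* = 0 + j1192 VA.
Step 7 — Real power: P = Re(S) = 0 W.
Step 8 — Reactive power: Q = Im(S) = 1192 VAR.
Step 9 — Apparent power: |S| = 1192 VA.
Step 10 — Power factor: PF = P/|S| = 0 (lagging).

(a) P = 0 W  (b) Q = 1192 VAR  (c) S = 1192 VA  (d) PF = 0 (lagging)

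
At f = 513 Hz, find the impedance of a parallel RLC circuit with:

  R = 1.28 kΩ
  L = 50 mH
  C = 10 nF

Step 1 — Angular frequency: ω = 2π·f = 2π·513 = 3223 rad/s.
Step 2 — Component impedances:
  R: Z = R = 1280 Ω
  L: Z = jωL = j·3223·0.05 = 0 + j161.2 Ω
  C: Z = 1/(jωC) = -j/(ω·C) = 0 - j3.102e+04 Ω
Step 3 — Parallel combination: 1/Z_total = 1/R + 1/L + 1/C; Z_total = 20.18 + j159.5 Ω = 160.7∠82.8° Ω.

Z = 20.18 + j159.5 Ω = 160.7∠82.8° Ω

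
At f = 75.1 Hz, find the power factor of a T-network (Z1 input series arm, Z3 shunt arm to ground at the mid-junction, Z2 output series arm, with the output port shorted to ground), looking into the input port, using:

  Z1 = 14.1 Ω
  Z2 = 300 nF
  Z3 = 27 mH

Step 1 — Angular frequency: ω = 2π·f = 2π·75.1 = 471.9 rad/s.
Step 2 — Component impedances:
  Z1: Z = R = 14.1 Ω
  Z2: Z = 1/(jωC) = -j/(ω·C) = 0 - j7064 Ω
  Z3: Z = jωL = j·471.9·0.027 = 0 + j12.74 Ω
Step 3 — With the output port shorted to ground, the output series arm Z2 runs from the junction to ground; the shunt arm Z3 also runs from the junction to ground. They appear in parallel: Z3 || Z2 = 0 + j12.76 Ω.
Step 4 — Series with input arm Z1: Z_in = Z1 + (Z3 || Z2) = 14.1 + j12.76 Ω = 19.02∠42.2° Ω.
Step 5 — Power factor: PF = cos(φ) = Re(Z)/|Z| = 14.1/19.019 = 0.7414.
Step 6 — Type: Im(Z) = 12.76 ⇒ lagging (phase φ = 42.2°).

PF = 0.7414 (lagging, φ = 42.2°)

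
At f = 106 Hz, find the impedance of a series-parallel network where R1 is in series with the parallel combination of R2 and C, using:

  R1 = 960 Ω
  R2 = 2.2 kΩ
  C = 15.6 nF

Step 1 — Angular frequency: ω = 2π·f = 2π·106 = 666 rad/s.
Step 2 — Component impedances:
  R1: Z = R = 960 Ω
  R2: Z = R = 2200 Ω
  C: Z = 1/(jωC) = -j/(ω·C) = 0 - j9.625e+04 Ω
Step 3 — Parallel branch: R2 || C = 1/(1/R2 + 1/C) = 2199 - j50.26 Ω.
Step 4 — Series with R1: Z_total = R1 + (R2 || C) = 3159 - j50.26 Ω = 3159∠-0.9° Ω.

Z = 3159 - j50.26 Ω = 3159∠-0.9° Ω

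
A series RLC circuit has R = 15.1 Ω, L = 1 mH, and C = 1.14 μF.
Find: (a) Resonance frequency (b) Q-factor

Step 1 — Resonance condition Im(Z)=0 gives ω₀ = 1/√(LC).
Step 2 — ω₀ = 1/√(0.001·1.14e-06) = 2.962e+04 rad/s.
Step 3 — f₀ = ω₀/(2π) = 4714 Hz.
Step 4 — Series Q: Q = ω₀L/R = 2.962e+04·0.001/15.1 = 1.961.

(a) f₀ = 4714 Hz  (b) Q = 1.961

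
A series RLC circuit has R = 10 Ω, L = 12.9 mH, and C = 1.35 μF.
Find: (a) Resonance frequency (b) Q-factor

Step 1 — Resonance condition Im(Z)=0 gives ω₀ = 1/√(LC).
Step 2 — ω₀ = 1/√(0.0129·1.35e-06) = 7578 rad/s.
Step 3 — f₀ = ω₀/(2π) = 1206 Hz.
Step 4 — Series Q: Q = ω₀L/R = 7578·0.0129/10 = 9.775.

(a) f₀ = 1206 Hz  (b) Q = 9.775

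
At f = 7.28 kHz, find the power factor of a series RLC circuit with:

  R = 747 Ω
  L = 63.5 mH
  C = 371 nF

Step 1 — Angular frequency: ω = 2π·f = 2π·7280 = 4.574e+04 rad/s.
Step 2 — Component impedances:
  R: Z = R = 747 Ω
  L: Z = jωL = j·4.574e+04·0.0635 = 0 + j2905 Ω
  C: Z = 1/(jωC) = -j/(ω·C) = 0 - j58.93 Ω
Step 3 — Series combination: Z_total = R + L + C = 747 + j2846 Ω = 2942∠75.3° Ω.
Step 4 — Power factor: PF = cos(φ) = Re(Z)/|Z| = 747/2942 = 0.2539.
Step 5 — Type: Im(Z) = 2846 ⇒ lagging (phase φ = 75.3°).

PF = 0.2539 (lagging, φ = 75.3°)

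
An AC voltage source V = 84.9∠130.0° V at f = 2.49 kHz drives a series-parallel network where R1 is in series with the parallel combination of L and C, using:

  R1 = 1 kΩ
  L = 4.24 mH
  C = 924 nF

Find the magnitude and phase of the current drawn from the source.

Step 1 — Angular frequency: ω = 2π·f = 2π·2490 = 1.565e+04 rad/s.
Step 2 — Component impedances:
  R1: Z = R = 1000 Ω
  L: Z = jωL = j·1.565e+04·0.00424 = 0 + j66.34 Ω
  C: Z = 1/(jωC) = -j/(ω·C) = 0 - j69.17 Ω
Step 3 — Parallel branch: L || C = 1/(1/L + 1/C) = 0 + j1616 Ω.
Step 4 — Series with R1: Z_total = R1 + (L || C) = 1000 + j1616 Ω = 1900∠58.3° Ω.
Step 5 — Source phasor: V = 84.9∠130.0° V = -54.57 + j65.04 V.
Step 6 — Ohm's law: I = V / Z_total = (-54.57 + j65.04) / (1000 + j1616) = 0.01399 + j0.04243 A.
Step 7 — Convert to polar: |I| = 0.04468 A, ∠I = 71.7°.

I = 0.04468∠71.7° A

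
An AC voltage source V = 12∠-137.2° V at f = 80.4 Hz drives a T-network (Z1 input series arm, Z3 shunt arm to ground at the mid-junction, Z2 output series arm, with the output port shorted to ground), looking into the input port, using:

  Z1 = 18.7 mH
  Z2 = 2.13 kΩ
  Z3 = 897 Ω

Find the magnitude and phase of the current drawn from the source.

Step 1 — Angular frequency: ω = 2π·f = 2π·80.4 = 505.2 rad/s.
Step 2 — Component impedances:
  Z1: Z = jωL = j·505.2·0.0187 = 0 + j9.447 Ω
  Z2: Z = R = 2130 Ω
  Z3: Z = R = 897 Ω
Step 3 — With the output port shorted to ground, the output series arm Z2 runs from the junction to ground; the shunt arm Z3 also runs from the junction to ground. They appear in parallel: Z3 || Z2 = 631.2 Ω.
Step 4 — Series with input arm Z1: Z_in = Z1 + (Z3 || Z2) = 631.2 + j9.447 Ω = 631.3∠0.9° Ω.
Step 5 — Source phasor: V = 12∠-137.2° V = -8.805 - j8.153 V.
Step 6 — Ohm's law: I = V / Z_total = (-8.805 - j8.153) / (631.2 + j9.447) = -0.01414 - j0.01271 A.
Step 7 — Convert to polar: |I| = 0.01901 A, ∠I = -138.1°.

I = 0.01901∠-138.1° A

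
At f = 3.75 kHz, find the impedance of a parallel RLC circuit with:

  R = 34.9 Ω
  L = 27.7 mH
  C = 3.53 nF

Step 1 — Angular frequency: ω = 2π·f = 2π·3750 = 2.356e+04 rad/s.
Step 2 — Component impedances:
  R: Z = R = 34.9 Ω
  L: Z = jωL = j·2.356e+04·0.0277 = 0 + j652.7 Ω
  C: Z = 1/(jωC) = -j/(ω·C) = 0 - j1.202e+04 Ω
Step 3 — Parallel combination: 1/Z_total = 1/R + 1/L + 1/C; Z_total = 34.81 + j1.76 Ω = 34.86∠2.9° Ω.

Z = 34.81 + j1.76 Ω = 34.86∠2.9° Ω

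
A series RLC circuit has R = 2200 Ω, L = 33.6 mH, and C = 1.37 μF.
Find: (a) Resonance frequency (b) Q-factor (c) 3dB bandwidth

Step 1 — Resonance: ω₀ = 1/√(LC) = 1/√(0.0336·1.37e-06) = 4661 rad/s.
Step 2 — f₀ = ω₀/(2π) = 741.8 Hz.
Step 3 — Series Q: Q = ω₀L/R = 4661·0.0336/2200 = 0.07118.
Step 4 — Bandwidth: Δω = ω₀/Q = 6.548e+04 rad/s; BW = Δω/(2π) = 1.042e+04 Hz.

(a) f₀ = 741.8 Hz  (b) Q = 0.07118  (c) BW = 1.042e+04 Hz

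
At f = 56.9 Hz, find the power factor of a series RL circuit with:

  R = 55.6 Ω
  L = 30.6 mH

Step 1 — Angular frequency: ω = 2π·f = 2π·56.9 = 357.5 rad/s.
Step 2 — Component impedances:
  R: Z = R = 55.6 Ω
  L: Z = jωL = j·357.5·0.0306 = 0 + j10.94 Ω
Step 3 — Series combination: Z_total = R + L = 55.6 + j10.94 Ω = 56.67∠11.1° Ω.
Step 4 — Power factor: PF = cos(φ) = Re(Z)/|Z| = 55.6/56.666 = 0.9812.
Step 5 — Type: Im(Z) = 10.94 ⇒ lagging (phase φ = 11.1°).

PF = 0.9812 (lagging, φ = 11.1°)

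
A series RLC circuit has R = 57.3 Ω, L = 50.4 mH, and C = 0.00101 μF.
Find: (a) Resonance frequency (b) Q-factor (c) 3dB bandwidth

Step 1 — Resonance: ω₀ = 1/√(LC) = 1/√(0.0504·1.01e-09) = 1.402e+05 rad/s.
Step 2 — f₀ = ω₀/(2π) = 2.231e+04 Hz.
Step 3 — Series Q: Q = ω₀L/R = 1.402e+05·0.0504/57.3 = 123.3.
Step 4 — Bandwidth: Δω = ω₀/Q = 1137 rad/s; BW = Δω/(2π) = 180.9 Hz.

(a) f₀ = 2.231e+04 Hz  (b) Q = 123.3  (c) BW = 180.9 Hz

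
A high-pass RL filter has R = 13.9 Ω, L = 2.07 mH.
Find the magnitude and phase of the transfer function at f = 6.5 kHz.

Step 1 — Angular frequency: ω = 2π·6500 = 4.084e+04 rad/s.
Step 2 — Transfer function: H(jω) = jωL/(R + jωL).
Step 3 — Numerator jωL = j·84.54; denominator R + jωL = 13.9 + j84.54.
Step 4 — H = 0.9737 + j0.1601.
Step 5 — Magnitude: |H| = 0.9868 (-0.1 dB); phase: φ = 9.3°.

|H| = 0.9868 (-0.1 dB), φ = 9.3°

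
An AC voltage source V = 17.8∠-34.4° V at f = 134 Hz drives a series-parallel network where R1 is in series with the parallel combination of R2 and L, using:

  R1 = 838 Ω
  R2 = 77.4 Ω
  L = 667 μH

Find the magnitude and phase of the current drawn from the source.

Step 1 — Angular frequency: ω = 2π·f = 2π·134 = 841.9 rad/s.
Step 2 — Component impedances:
  R1: Z = R = 838 Ω
  R2: Z = R = 77.4 Ω
  L: Z = jωL = j·841.9·0.000667 = 0 + j0.5616 Ω
Step 3 — Parallel branch: R2 || L = 1/(1/R2 + 1/L) = 0.004074 + j0.5615 Ω.
Step 4 — Series with R1: Z_total = R1 + (R2 || L) = 838 + j0.5615 Ω = 838∠0.0° Ω.
Step 5 — Source phasor: V = 17.8∠-34.4° V = 14.69 - j10.06 V.
Step 6 — Ohm's law: I = V / Z_total = (14.69 - j10.06) / (838 + j0.5615) = 0.01752 - j0.01201 A.
Step 7 — Convert to polar: |I| = 0.02124 A, ∠I = -34.4°.

I = 0.02124∠-34.4° A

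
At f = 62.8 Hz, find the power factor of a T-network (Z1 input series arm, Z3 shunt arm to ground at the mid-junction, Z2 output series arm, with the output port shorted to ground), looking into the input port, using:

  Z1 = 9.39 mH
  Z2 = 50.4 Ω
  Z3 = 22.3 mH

Step 1 — Angular frequency: ω = 2π·f = 2π·62.8 = 394.6 rad/s.
Step 2 — Component impedances:
  Z1: Z = jωL = j·394.6·0.00939 = 0 + j3.705 Ω
  Z2: Z = R = 50.4 Ω
  Z3: Z = jωL = j·394.6·0.0223 = 0 + j8.799 Ω
Step 3 — With the output port shorted to ground, the output series arm Z2 runs from the junction to ground; the shunt arm Z3 also runs from the junction to ground. They appear in parallel: Z3 || Z2 = 1.491 + j8.539 Ω.
Step 4 — Series with input arm Z1: Z_in = Z1 + (Z3 || Z2) = 1.491 + j12.24 Ω = 12.33∠83.1° Ω.
Step 5 — Power factor: PF = cos(φ) = Re(Z)/|Z| = 1.491/12.33 = 0.1209.
Step 6 — Type: Im(Z) = 12.24 ⇒ lagging (phase φ = 83.1°).

PF = 0.1209 (lagging, φ = 83.1°)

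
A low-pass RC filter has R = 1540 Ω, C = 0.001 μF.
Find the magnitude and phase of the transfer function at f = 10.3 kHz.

Step 1 — Angular frequency: ω = 2π·1.03e+04 = 6.472e+04 rad/s.
Step 2 — Transfer function: H(jω) = 1/(1 + jωRC).
Step 3 — Denominator: 1 + jωRC = 1 + j·6.472e+04·1540·1e-09 = 1 + j0.09966.
Step 4 — H = 0.9902 - j0.09868.
Step 5 — Magnitude: |H| = 0.9951 (-0.0 dB); phase: φ = -5.7°.

|H| = 0.9951 (-0.0 dB), φ = -5.7°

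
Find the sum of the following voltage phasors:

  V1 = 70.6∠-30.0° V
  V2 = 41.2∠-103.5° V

Step 1 — Convert each phasor to rectangular form:
  V1 = 70.6·(cos(-30.0°) + j·sin(-30.0°)) = 61.14 - j35.3 V
  V2 = 41.2·(cos(-103.5°) + j·sin(-103.5°)) = -9.618 - j40.06 V
Step 2 — Sum components: V_total = 51.52 - j75.36 V.
Step 3 — Convert to polar: |V_total| = 91.29 V, ∠V_total = -55.6°.

V_total = 91.29∠-55.6° V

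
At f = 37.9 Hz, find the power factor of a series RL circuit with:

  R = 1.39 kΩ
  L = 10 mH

Step 1 — Angular frequency: ω = 2π·f = 2π·37.9 = 238.1 rad/s.
Step 2 — Component impedances:
  R: Z = R = 1390 Ω
  L: Z = jωL = j·238.1·0.01 = 0 + j2.381 Ω
Step 3 — Series combination: Z_total = R + L = 1390 + j2.381 Ω = 1390∠0.1° Ω.
Step 4 — Power factor: PF = cos(φ) = Re(Z)/|Z| = 1390/1390 = 1.
Step 5 — Type: Im(Z) = 2.381 ⇒ lagging (phase φ = 0.1°).

PF = 1 (lagging, φ = 0.1°)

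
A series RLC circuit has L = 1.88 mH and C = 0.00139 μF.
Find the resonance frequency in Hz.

Step 1 — Resonance condition Im(Z)=0 gives ω₀ = 1/√(LC).
Step 2 — ω₀ = 1/√(0.00188·1.39e-09) = 6.186e+05 rad/s.
Step 3 — f₀ = ω₀/(2π) = 9.845e+04 Hz.

f₀ = 9.845e+04 Hz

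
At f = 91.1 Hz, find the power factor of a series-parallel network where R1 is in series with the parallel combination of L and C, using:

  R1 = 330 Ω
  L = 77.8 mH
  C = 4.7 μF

Step 1 — Angular frequency: ω = 2π·f = 2π·91.1 = 572.4 rad/s.
Step 2 — Component impedances:
  R1: Z = R = 330 Ω
  L: Z = jωL = j·572.4·0.0778 = 0 + j44.53 Ω
  C: Z = 1/(jωC) = -j/(ω·C) = 0 - j371.7 Ω
Step 3 — Parallel branch: L || C = 1/(1/L + 1/C) = 0 + j50.59 Ω.
Step 4 — Series with R1: Z_total = R1 + (L || C) = 330 + j50.59 Ω = 333.9∠8.7° Ω.
Step 5 — Power factor: PF = cos(φ) = Re(Z)/|Z| = 330/333.856 = 0.9885.
Step 6 — Type: Im(Z) = 50.59 ⇒ lagging (phase φ = 8.7°).

PF = 0.9885 (lagging, φ = 8.7°)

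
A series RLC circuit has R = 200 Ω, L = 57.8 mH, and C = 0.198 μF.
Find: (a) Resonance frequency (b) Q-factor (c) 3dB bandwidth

Step 1 — Resonance condition Im(Z)=0 gives ω₀ = 1/√(LC).
Step 2 — ω₀ = 1/√(0.0578·1.98e-07) = 9348 rad/s.
Step 3 — f₀ = ω₀/(2π) = 1488 Hz.
Step 4 — Series Q: Q = ω₀L/R = 9348·0.0578/200 = 2.701.
Step 5 — 3dB bandwidth: Δω = ω₀/Q = 3460 rad/s; BW = Δω/(2π) = 550.7 Hz.

(a) f₀ = 1488 Hz  (b) Q = 2.701  (c) BW = 550.7 Hz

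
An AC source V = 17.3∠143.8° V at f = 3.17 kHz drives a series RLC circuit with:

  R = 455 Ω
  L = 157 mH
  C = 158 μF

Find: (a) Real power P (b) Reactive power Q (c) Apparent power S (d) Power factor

Step 1 — Angular frequency: ω = 2π·f = 2π·3170 = 1.992e+04 rad/s.
Step 2 — Component impedances:
  R: Z = R = 455 Ω
  L: Z = jωL = j·1.992e+04·0.157 = 0 + j3127 Ω
  C: Z = 1/(jωC) = -j/(ω·C) = 0 - j0.3178 Ω
Step 3 — Series combination: Z_total = R + L + C = 455 + j3127 Ω = 3160∠81.7° Ω.
Step 4 — Source phasor: V = 17.3∠143.8° V = -13.96 + j10.22 V.
Step 5 — Current: I = V / Z = 0.002564 + j0.004838 A = 0.005475∠62.1° A.
Step 6 — Complex power: S = V·I* = 0.01364 + j0.09373 VA.
Step 7 — Real power: P = Re(S) = 0.01364 W.
Step 8 — Reactive power: Q = Im(S) = 0.09373 VAR.
Step 9 — Apparent power: |S| = 0.09472 VA.
Step 10 — Power factor: PF = P/|S| = 0.144 (lagging).

(a) P = 0.01364 W  (b) Q = 0.09373 VAR  (c) S = 0.09472 VA  (d) PF = 0.144 (lagging)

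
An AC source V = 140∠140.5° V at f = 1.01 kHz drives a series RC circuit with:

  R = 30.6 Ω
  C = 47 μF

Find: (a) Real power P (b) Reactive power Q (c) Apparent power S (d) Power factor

Step 1 — Angular frequency: ω = 2π·f = 2π·1010 = 6346 rad/s.
Step 2 — Component impedances:
  R: Z = R = 30.6 Ω
  C: Z = 1/(jωC) = -j/(ω·C) = 0 - j3.353 Ω
Step 3 — Series combination: Z_total = R + C = 30.6 - j3.353 Ω = 30.78∠-6.3° Ω.
Step 4 — Source phasor: V = 140∠140.5° V = -108 + j89.05 V.
Step 5 — Current: I = V / Z = -3.804 + j2.493 A = 4.548∠146.8° A.
Step 6 — Complex power: S = V·I* = 632.9 - j69.35 VA.
Step 7 — Real power: P = Re(S) = 632.9 W.
Step 8 — Reactive power: Q = Im(S) = -69.35 VAR.
Step 9 — Apparent power: |S| = 636.7 VA.
Step 10 — Power factor: PF = P/|S| = 0.9941 (leading).

(a) P = 632.9 W  (b) Q = -69.35 VAR  (c) S = 636.7 VA  (d) PF = 0.9941 (leading)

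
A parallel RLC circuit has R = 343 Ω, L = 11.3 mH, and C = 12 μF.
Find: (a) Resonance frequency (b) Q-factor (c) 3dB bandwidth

Step 1 — Resonance: ω₀ = 1/√(LC) = 1/√(0.0113·1.2e-05) = 2716 rad/s.
Step 2 — f₀ = ω₀/(2π) = 432.2 Hz.
Step 3 — Parallel Q: Q = R/(ω₀L) = 343/(2716·0.0113) = 11.18.
Step 4 — Bandwidth: Δω = ω₀/Q = 243 rad/s; BW = Δω/(2π) = 38.67 Hz.

(a) f₀ = 432.2 Hz  (b) Q = 11.18  (c) BW = 38.67 Hz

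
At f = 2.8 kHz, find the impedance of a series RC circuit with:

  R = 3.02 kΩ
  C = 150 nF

Step 1 — Angular frequency: ω = 2π·f = 2π·2800 = 1.759e+04 rad/s.
Step 2 — Component impedances:
  R: Z = R = 3020 Ω
  C: Z = 1/(jωC) = -j/(ω·C) = 0 - j378.9 Ω
Step 3 — Series combination: Z_total = R + C = 3020 - j378.9 Ω = 3044∠-7.2° Ω.

Z = 3020 - j378.9 Ω = 3044∠-7.2° Ω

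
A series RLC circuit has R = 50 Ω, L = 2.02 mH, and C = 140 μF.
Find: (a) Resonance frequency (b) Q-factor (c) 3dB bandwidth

Step 1 — Resonance: ω₀ = 1/√(LC) = 1/√(0.00202·0.00014) = 1880 rad/s.
Step 2 — f₀ = ω₀/(2π) = 299.3 Hz.
Step 3 — Series Q: Q = ω₀L/R = 1880·0.00202/50 = 0.07597.
Step 4 — Bandwidth: Δω = ω₀/Q = 2.475e+04 rad/s; BW = Δω/(2π) = 3939 Hz.

(a) f₀ = 299.3 Hz  (b) Q = 0.07597  (c) BW = 3939 Hz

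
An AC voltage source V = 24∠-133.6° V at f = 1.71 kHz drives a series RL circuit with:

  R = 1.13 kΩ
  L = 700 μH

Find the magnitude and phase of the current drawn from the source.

Step 1 — Angular frequency: ω = 2π·f = 2π·1710 = 1.074e+04 rad/s.
Step 2 — Component impedances:
  R: Z = R = 1130 Ω
  L: Z = jωL = j·1.074e+04·0.0007 = 0 + j7.521 Ω
Step 3 — Series combination: Z_total = R + L = 1130 + j7.521 Ω = 1130∠0.4° Ω.
Step 4 — Source phasor: V = 24∠-133.6° V = -16.55 - j17.38 V.
Step 5 — Ohm's law: I = V / Z_total = (-16.55 - j17.38) / (1130 + j7.521) = -0.01475 - j0.01528 A.
Step 6 — Convert to polar: |I| = 0.02124 A, ∠I = -134.0°.

I = 0.02124∠-134.0° A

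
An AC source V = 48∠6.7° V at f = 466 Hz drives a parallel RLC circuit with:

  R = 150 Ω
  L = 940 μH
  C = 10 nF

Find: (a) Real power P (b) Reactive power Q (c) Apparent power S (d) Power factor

Step 1 — Angular frequency: ω = 2π·f = 2π·466 = 2928 rad/s.
Step 2 — Component impedances:
  R: Z = R = 150 Ω
  L: Z = jωL = j·2928·0.00094 = 0 + j2.752 Ω
  C: Z = 1/(jωC) = -j/(ω·C) = 0 - j3.415e+04 Ω
Step 3 — Parallel combination: 1/Z_total = 1/R + 1/L + 1/C; Z_total = 0.05049 + j2.752 Ω = 2.752∠88.9° Ω.
Step 4 — Source phasor: V = 48∠6.7° V = 47.67 + j5.6 V.
Step 5 — Current: I = V / Z = 2.352 - j17.28 A = 17.44∠-82.2° A.
Step 6 — Complex power: S = V·I* = 15.36 + j837.1 VA.
Step 7 — Real power: P = Re(S) = 15.36 W.
Step 8 — Reactive power: Q = Im(S) = 837.1 VAR.
Step 9 — Apparent power: |S| = 837.2 VA.
Step 10 — Power factor: PF = P/|S| = 0.01835 (lagging).

(a) P = 15.36 W  (b) Q = 837.1 VAR  (c) S = 837.2 VA  (d) PF = 0.01835 (lagging)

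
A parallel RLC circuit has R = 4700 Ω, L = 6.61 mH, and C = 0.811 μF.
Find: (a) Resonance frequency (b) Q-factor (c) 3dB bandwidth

Step 1 — Resonance: ω₀ = 1/√(LC) = 1/√(0.00661·8.11e-07) = 1.366e+04 rad/s.
Step 2 — f₀ = ω₀/(2π) = 2174 Hz.
Step 3 — Parallel Q: Q = R/(ω₀L) = 4700/(1.366e+04·0.00661) = 52.06.
Step 4 — Bandwidth: Δω = ω₀/Q = 262.4 rad/s; BW = Δω/(2π) = 41.75 Hz.

(a) f₀ = 2174 Hz  (b) Q = 52.06  (c) BW = 41.75 Hz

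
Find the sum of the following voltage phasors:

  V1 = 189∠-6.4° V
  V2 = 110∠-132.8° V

Step 1 — Convert each phasor to rectangular form:
  V1 = 189·(cos(-6.4°) + j·sin(-6.4°)) = 187.8 - j21.07 V
  V2 = 110·(cos(-132.8°) + j·sin(-132.8°)) = -74.74 - j80.71 V
Step 2 — Sum components: V_total = 113.1 - j101.8 V.
Step 3 — Convert to polar: |V_total| = 152.1 V, ∠V_total = -42.0°.

V_total = 152.1∠-42.0° V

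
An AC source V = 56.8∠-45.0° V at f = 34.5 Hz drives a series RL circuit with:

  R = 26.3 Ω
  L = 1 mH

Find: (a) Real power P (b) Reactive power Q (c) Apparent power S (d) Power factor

Step 1 — Angular frequency: ω = 2π·f = 2π·34.5 = 216.8 rad/s.
Step 2 — Component impedances:
  R: Z = R = 26.3 Ω
  L: Z = jωL = j·216.8·0.001 = 0 + j0.2168 Ω
Step 3 — Series combination: Z_total = R + L = 26.3 + j0.2168 Ω = 26.3∠0.5° Ω.
Step 4 — Source phasor: V = 56.8∠-45.0° V = 40.16 - j40.16 V.
Step 5 — Current: I = V / Z = 1.514 - j1.54 A = 2.16∠-45.5° A.
Step 6 — Complex power: S = V·I* = 122.7 + j1.011 VA.
Step 7 — Real power: P = Re(S) = 122.7 W.
Step 8 — Reactive power: Q = Im(S) = 1.011 VAR.
Step 9 — Apparent power: |S| = 122.7 VA.
Step 10 — Power factor: PF = P/|S| = 1 (lagging).

(a) P = 122.7 W  (b) Q = 1.011 VAR  (c) S = 122.7 VA  (d) PF = 1 (lagging)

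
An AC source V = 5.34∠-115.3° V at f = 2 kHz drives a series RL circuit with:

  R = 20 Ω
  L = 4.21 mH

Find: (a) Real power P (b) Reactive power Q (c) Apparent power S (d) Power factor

Step 1 — Angular frequency: ω = 2π·f = 2π·2000 = 1.257e+04 rad/s.
Step 2 — Component impedances:
  R: Z = R = 20 Ω
  L: Z = jωL = j·1.257e+04·0.00421 = 0 + j52.9 Ω
Step 3 — Series combination: Z_total = R + L = 20 + j52.9 Ω = 56.56∠69.3° Ω.
Step 4 — Source phasor: V = 5.34∠-115.3° V = -2.282 - j4.828 V.
Step 5 — Current: I = V / Z = -0.09411 + j0.007558 A = 0.09442∠175.4° A.
Step 6 — Complex power: S = V·I* = 0.1783 + j0.4716 VA.
Step 7 — Real power: P = Re(S) = 0.1783 W.
Step 8 — Reactive power: Q = Im(S) = 0.4716 VAR.
Step 9 — Apparent power: |S| = 0.5042 VA.
Step 10 — Power factor: PF = P/|S| = 0.3536 (lagging).

(a) P = 0.1783 W  (b) Q = 0.4716 VAR  (c) S = 0.5042 VA  (d) PF = 0.3536 (lagging)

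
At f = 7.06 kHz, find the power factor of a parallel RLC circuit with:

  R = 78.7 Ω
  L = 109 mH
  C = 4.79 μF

Step 1 — Angular frequency: ω = 2π·f = 2π·7060 = 4.436e+04 rad/s.
Step 2 — Component impedances:
  R: Z = R = 78.7 Ω
  L: Z = jωL = j·4.436e+04·0.109 = 0 + j4835 Ω
  C: Z = 1/(jωC) = -j/(ω·C) = 0 - j4.706 Ω
Step 3 — Parallel combination: 1/Z_total = 1/R + 1/L + 1/C; Z_total = 0.281 - j4.694 Ω = 4.702∠-86.6° Ω.
Step 4 — Power factor: PF = cos(φ) = Re(Z)/|Z| = 0.28098/4.7025 = 0.05975.
Step 5 — Type: Im(Z) = -4.694 ⇒ leading (phase φ = -86.6°).

PF = 0.05975 (leading, φ = -86.6°)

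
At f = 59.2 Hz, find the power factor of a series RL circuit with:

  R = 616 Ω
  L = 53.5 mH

Step 1 — Angular frequency: ω = 2π·f = 2π·59.2 = 372 rad/s.
Step 2 — Component impedances:
  R: Z = R = 616 Ω
  L: Z = jωL = j·372·0.0535 = 0 + j19.9 Ω
Step 3 — Series combination: Z_total = R + L = 616 + j19.9 Ω = 616.3∠1.9° Ω.
Step 4 — Power factor: PF = cos(φ) = Re(Z)/|Z| = 616/616.3 = 0.9995.
Step 5 — Type: Im(Z) = 19.9 ⇒ lagging (phase φ = 1.9°).

PF = 0.9995 (lagging, φ = 1.9°)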